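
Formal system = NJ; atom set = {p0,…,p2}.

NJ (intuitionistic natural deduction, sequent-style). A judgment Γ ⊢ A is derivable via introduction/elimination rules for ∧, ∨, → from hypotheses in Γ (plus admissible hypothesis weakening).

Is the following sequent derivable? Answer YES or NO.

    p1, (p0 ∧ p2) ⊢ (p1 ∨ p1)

Derivation (root first):
[Wk] p1, (p0 ∧ p2) ⊢ (p1 ∨ p1)
  [∨I₁] p1 ⊢ (p1 ∨ p1)
    [Ax] p1 ⊢ p1

Result: YES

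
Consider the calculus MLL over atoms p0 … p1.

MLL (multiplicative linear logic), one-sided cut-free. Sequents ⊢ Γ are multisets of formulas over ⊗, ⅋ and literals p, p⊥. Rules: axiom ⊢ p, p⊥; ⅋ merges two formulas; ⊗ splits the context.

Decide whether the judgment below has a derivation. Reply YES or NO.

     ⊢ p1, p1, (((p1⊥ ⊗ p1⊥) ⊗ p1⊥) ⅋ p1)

Derivation (root first):
[⅋]  ⊢ p1, p1, (((p1⊥ ⊗ p1⊥) ⊗ p1⊥) ⅋ p1)
  [⊗]  ⊢ p1, p1, p1, ((p1⊥ ⊗ p1⊥) ⊗ p1⊥)
    [⊗]  ⊢ p1, p1, (p1⊥ ⊗ p1⊥)
      [Ax]  ⊢ p1, p1⊥
      [Ax]  ⊢ p1, p1⊥
    [Ax]  ⊢ p1, p1⊥

Result: YES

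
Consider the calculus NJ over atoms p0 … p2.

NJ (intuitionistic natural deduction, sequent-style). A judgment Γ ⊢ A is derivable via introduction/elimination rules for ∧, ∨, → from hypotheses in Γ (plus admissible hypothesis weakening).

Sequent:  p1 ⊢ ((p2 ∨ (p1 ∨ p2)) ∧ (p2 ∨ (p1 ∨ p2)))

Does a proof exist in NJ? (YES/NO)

Proof tree:
[∧I] p1 ⊢ ((p2 ∨ (p1 ∨ p2)) ∧ (p2 ∨ (p1 ∨ p2)))
  [∨I₂] p1 ⊢ (p2 ∨ (p1 ∨ p2))
    [∨I₁] p1 ⊢ (p1 ∨ p2)
      [Ax] p1 ⊢ p1
  [∨I₂] p1 ⊢ (p2 ∨ (p1 ∨ p2))
    [∨I₁] p1 ⊢ (p1 ∨ p2)
      [Ax] p1 ⊢ p1

Result: YES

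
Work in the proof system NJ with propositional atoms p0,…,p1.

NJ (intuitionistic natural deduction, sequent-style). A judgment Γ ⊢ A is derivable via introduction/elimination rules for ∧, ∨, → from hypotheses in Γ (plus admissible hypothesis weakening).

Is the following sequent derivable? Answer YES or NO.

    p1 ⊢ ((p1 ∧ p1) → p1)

Derivation (root first):
[→I] p1 ⊢ ((p1 ∧ p1) → p1)
  [Wk] p1, (p1 ∧ p1) ⊢ p1
    [Ax] p1 ⊢ p1

Result: YES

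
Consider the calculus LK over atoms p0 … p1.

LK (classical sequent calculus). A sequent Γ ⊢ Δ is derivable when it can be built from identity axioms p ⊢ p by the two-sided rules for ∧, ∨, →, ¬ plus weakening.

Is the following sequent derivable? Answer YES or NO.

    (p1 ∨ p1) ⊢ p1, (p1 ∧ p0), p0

Proof tree:
[WR] (p1 ∨ p1) ⊢ p1, (p1 ∧ p0), p0
  [∧R] (p1 ∨ p1) ⊢ p1, (p1 ∧ p0)
    [∨L] (p1 ∨ p1) ⊢ p1
      [Ax] p1 ⊢ p1
      [Ax] p1 ⊢ p1
    [WR] (p1 ∨ p1) ⊢ p1, p0
      [∨L] (p1 ∨ p1) ⊢ p1
        [Ax] p1 ⊢ p1
        [Ax] p1 ⊢ p1

Result: YES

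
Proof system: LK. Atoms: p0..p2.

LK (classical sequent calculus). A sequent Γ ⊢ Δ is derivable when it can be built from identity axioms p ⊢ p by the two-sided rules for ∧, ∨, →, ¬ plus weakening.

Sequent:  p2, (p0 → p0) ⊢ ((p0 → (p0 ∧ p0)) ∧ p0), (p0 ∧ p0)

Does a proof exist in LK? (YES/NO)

Enumerate valuations to refute Γ ⊢ Δ:
  v=000: Γ:[p2=F, (p0 → p0)=T] Δ:[((p0 → (p0 ∧ p0)) ∧ p0)=F, (p0 ∧ p0)=F] refutes=False
  v=001: Γ:[p2=T, (p0 → p0)=T] Δ:[((p0 → (p0 ∧ p0)) ∧ p0)=F, (p0 ∧ p0)=F] refutes=True  ← countermodel

Result: NO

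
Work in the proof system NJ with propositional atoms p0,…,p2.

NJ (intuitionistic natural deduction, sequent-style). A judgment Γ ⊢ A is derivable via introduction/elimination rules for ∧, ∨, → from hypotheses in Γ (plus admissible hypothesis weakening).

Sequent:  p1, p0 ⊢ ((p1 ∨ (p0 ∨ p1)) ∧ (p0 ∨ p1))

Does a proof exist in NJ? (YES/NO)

Derivation trace:
[∧I] p1, p0 ⊢ ((p1 ∨ (p0 ∨ p1)) ∧ (p0 ∨ p1))
  [Wk] p0, p1 ⊢ (p1 ∨ (p0 ∨ p1))
    [∨I₂] p0 ⊢ (p1 ∨ (p0 ∨ p1))
      [∨I₁] p0 ⊢ (p0 ∨ p1)
        [Ax] p0 ⊢ p0
  [∨I₁] p0 ⊢ (p0 ∨ p1)
    [Ax] p0 ⊢ p0

Result: YES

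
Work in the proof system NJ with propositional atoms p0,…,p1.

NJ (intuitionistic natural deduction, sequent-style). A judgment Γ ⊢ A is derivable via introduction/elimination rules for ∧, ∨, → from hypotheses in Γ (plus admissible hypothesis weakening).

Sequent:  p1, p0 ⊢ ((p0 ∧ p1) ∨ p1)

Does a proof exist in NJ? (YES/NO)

Proof tree:
[∨I₁] p1, p0 ⊢ ((p0 ∧ p1) ∨ p1)
  [∧I] p1, p0 ⊢ (p0 ∧ p1)
    [Ax] p0 ⊢ p0
    [Ax] p1 ⊢ p1

Result: YES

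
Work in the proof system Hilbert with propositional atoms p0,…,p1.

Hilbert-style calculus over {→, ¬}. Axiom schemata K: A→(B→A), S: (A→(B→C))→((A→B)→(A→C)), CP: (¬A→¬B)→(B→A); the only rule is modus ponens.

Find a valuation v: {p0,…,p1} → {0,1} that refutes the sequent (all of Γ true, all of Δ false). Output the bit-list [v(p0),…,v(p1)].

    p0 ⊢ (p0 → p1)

Search for a countermodel by truth-table:
  v=00: Γ:[p0=F] Δ:[(p0 → p1)=T] refutes=False
  v=01: Γ:[p0=F] Δ:[(p0 → p1)=T] refutes=False
  v=10: Γ:[p0=T] Δ:[(p0 → p1)=F] refutes=True  ← countermodel

Result: [1, 0]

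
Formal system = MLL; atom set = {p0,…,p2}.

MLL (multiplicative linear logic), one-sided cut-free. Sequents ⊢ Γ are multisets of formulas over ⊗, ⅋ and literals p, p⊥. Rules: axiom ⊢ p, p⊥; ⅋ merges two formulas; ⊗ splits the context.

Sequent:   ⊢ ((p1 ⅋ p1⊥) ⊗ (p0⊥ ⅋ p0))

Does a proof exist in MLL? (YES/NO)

Derivation trace:
[⊗]  ⊢ ((p1 ⅋ p1⊥) ⊗ (p0⊥ ⅋ p0))
  [⅋]  ⊢ (p1 ⅋ p1⊥)
    [Ax]  ⊢ p1, p1⊥
  [⅋]  ⊢ (p0⊥ ⅋ p0)
    [Ax]  ⊢ p0, p0⊥

Result: YES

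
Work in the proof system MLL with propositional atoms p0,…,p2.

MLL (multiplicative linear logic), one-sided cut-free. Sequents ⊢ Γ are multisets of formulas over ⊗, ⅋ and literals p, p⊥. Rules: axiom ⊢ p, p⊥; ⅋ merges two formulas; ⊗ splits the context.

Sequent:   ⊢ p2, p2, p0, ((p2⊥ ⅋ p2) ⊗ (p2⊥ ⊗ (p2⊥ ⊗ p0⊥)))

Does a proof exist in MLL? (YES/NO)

Derivation (root first):
[⊗]  ⊢ p2, p2, p0, ((p2⊥ ⅋ p2) ⊗ (p2⊥ ⊗ (p2⊥ ⊗ p0⊥)))
  [⅋]  ⊢ (p2⊥ ⅋ p2)
    [Ax]  ⊢ p2, p2⊥
  [⊗]  ⊢ p2, p2, p0, (p2⊥ ⊗ (p2⊥ ⊗ p0⊥))
    [Ax]  ⊢ p2, p2⊥
    [⊗]  ⊢ p2, p0, (p2⊥ ⊗ p0⊥)
      [Ax]  ⊢ p2, p2⊥
      [Ax]  ⊢ p0, p0⊥

Result: YES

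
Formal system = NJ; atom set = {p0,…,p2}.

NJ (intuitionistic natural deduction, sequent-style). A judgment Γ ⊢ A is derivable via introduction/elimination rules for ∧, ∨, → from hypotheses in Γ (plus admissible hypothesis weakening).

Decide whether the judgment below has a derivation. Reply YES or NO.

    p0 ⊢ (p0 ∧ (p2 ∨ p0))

Derivation (root first):
[∧I] p0 ⊢ (p0 ∧ (p2 ∨ p0))
  [Ax] p0 ⊢ p0
  [∨I₂] p0 ⊢ (p2 ∨ p0)
    [Ax] p0 ⊢ p0

Result: YES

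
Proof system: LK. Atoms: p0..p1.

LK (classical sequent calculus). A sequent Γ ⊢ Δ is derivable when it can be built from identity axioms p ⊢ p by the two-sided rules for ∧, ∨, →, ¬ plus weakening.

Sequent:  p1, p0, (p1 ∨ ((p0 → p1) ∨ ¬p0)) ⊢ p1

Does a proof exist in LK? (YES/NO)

Derivation (root first):
[∨L] p1, p0, (p1 ∨ ((p0 → p1) ∨ ¬p0)) ⊢ p1
  [WL] p1, p1 ⊢ p1
    [Ax] p1 ⊢ p1
  [∨L] p0, ((p0 → p1) ∨ ¬p0) ⊢ p1
    [→L] p0, (p0 → p1) ⊢ p1
      [Ax] p0 ⊢ p0
      [Ax] p1 ⊢ p1
    [¬L] p0, ¬p0 ⊢ 
      [Ax] p0 ⊢ p0

Result: YES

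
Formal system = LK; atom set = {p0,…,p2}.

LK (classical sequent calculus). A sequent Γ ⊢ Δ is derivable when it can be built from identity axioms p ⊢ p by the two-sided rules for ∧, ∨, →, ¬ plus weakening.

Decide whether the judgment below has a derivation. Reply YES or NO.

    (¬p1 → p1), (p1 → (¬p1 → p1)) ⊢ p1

Proof tree:
[→L] (¬p1 → p1), (p1 → (¬p1 → p1)) ⊢ p1
  [→L] (¬p1 → p1) ⊢ p1
    [¬R]  ⊢ p1, ¬p1
      [Ax] p1 ⊢ p1
    [Ax] p1 ⊢ p1
  [→L] (¬p1 → p1) ⊢ p1
    [¬R]  ⊢ p1, ¬p1
      [Ax] p1 ⊢ p1
    [Ax] p1 ⊢ p1

Result: YES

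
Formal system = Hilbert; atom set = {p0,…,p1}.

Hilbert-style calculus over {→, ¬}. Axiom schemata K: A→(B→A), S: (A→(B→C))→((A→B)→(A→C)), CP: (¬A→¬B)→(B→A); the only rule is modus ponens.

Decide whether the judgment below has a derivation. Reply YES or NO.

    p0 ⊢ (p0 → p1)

Search for a countermodel by truth-table:
  v=00: Γ:[p0=F] Δ:[(p0 → p1)=T] refutes=False
  v=01: Γ:[p0=F] Δ:[(p0 → p1)=T] refutes=False
  v=10: Γ:[p0=T] Δ:[(p0 → p1)=F] refutes=True  ← countermodel

Result: NO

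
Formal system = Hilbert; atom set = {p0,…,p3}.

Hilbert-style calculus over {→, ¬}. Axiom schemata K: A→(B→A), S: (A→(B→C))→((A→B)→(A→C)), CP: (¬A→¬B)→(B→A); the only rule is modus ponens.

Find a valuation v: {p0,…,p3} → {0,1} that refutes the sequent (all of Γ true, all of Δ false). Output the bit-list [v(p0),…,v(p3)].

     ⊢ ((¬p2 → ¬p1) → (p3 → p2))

Truth-table refutation:
  v=0000: Γ:[] Δ:[((¬p2 → ¬p1) → (p3 → p2))=T] refutes=False
  v=0001: Γ:[] Δ:[((¬p2 → ¬p1) → (p3 → p2))=F] refutes=True  ← countermodel

Result: [0, 0, 0, 1]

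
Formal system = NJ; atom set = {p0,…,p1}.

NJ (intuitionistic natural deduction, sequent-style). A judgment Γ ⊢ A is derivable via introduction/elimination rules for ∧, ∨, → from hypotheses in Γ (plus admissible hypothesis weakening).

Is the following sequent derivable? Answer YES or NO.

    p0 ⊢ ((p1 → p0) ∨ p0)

Proof tree:
[∨I₁] p0 ⊢ ((p1 → p0) ∨ p0)
  [→I] p0 ⊢ (p1 → p0)
    [Wk] p0, p1 ⊢ p0
      [Ax] p0 ⊢ p0

Result: YES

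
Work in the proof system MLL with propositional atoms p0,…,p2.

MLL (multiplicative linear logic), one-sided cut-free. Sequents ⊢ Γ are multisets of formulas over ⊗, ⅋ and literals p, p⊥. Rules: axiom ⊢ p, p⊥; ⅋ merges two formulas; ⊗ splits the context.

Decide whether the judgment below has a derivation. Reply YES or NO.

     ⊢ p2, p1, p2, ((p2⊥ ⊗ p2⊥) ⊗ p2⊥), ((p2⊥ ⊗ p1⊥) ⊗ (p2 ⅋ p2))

Derivation trace:
[⊗]  ⊢ p2, p1, p2, ((p2⊥ ⊗ p2⊥) ⊗ p2⊥), ((p2⊥ ⊗ p1⊥) ⊗ (p2 ⅋ p2))
  [⊗]  ⊢ p2, p1, (p2⊥ ⊗ p1⊥)
    [Ax]  ⊢ p2, p2⊥
    [Ax]  ⊢ p1, p1⊥
  [⅋]  ⊢ p2, ((p2⊥ ⊗ p2⊥) ⊗ p2⊥), (p2 ⅋ p2)
    [⊗]  ⊢ p2, p2, p2, ((p2⊥ ⊗ p2⊥) ⊗ p2⊥)
      [⊗]  ⊢ p2, p2, (p2⊥ ⊗ p2⊥)
        [Ax]  ⊢ p2, p2⊥
        [Ax]  ⊢ p2, p2⊥
      [Ax]  ⊢ p2, p2⊥

Result: YES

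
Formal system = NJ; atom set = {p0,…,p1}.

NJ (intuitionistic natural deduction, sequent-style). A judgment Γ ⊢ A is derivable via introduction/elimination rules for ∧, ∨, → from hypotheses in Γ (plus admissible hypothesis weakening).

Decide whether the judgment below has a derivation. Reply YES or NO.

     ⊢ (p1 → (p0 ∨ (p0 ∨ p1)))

Derivation (root first):
[→I]  ⊢ (p1 → (p0 ∨ (p0 ∨ p1)))
  [∨I₂] p1 ⊢ (p0 ∨ (p0 ∨ p1))
    [∨I₂] p1 ⊢ (p0 ∨ p1)
      [Ax] p1 ⊢ p1

Result: YES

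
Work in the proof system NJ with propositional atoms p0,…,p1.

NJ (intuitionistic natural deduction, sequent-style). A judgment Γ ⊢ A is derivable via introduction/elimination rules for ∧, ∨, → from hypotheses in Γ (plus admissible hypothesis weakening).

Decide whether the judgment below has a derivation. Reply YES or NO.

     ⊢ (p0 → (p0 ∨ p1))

Derivation (root first):
[→I]  ⊢ (p0 → (p0 ∨ p1))
  [∨I₁] p0 ⊢ (p0 ∨ p1)
    [Ax] p0 ⊢ p0

Result: YES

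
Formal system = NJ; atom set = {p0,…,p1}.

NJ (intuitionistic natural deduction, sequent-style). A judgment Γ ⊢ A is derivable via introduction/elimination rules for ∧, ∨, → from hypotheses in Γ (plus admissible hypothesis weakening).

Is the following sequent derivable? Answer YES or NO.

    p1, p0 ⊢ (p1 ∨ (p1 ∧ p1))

Derivation (root first):
[∨I₂] p1, p0 ⊢ (p1 ∨ (p1 ∧ p1))
  [Wk] p1, p0 ⊢ (p1 ∧ p1)
    [∧I] p1 ⊢ (p1 ∧ p1)
      [Ax] p1 ⊢ p1
      [Ax] p1 ⊢ p1

Result: YES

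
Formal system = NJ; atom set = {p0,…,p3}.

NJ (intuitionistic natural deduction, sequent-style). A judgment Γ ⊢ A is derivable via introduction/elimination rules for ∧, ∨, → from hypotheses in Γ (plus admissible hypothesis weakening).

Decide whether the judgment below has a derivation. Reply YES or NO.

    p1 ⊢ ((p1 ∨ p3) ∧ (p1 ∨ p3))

Derivation (root first):
[∧I] p1 ⊢ ((p1 ∨ p3) ∧ (p1 ∨ p3))
  [∨I₁] p1 ⊢ (p1 ∨ p3)
    [Ax] p1 ⊢ p1
  [∨I₁] p1 ⊢ (p1 ∨ p3)
    [Ax] p1 ⊢ p1

Result: YES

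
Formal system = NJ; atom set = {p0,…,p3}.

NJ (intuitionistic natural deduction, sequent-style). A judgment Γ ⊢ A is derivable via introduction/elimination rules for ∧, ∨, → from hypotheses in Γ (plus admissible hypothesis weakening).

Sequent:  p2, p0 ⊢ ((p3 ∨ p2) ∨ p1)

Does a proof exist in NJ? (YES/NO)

Derivation (root first):
[∨I₁] p2, p0 ⊢ ((p3 ∨ p2) ∨ p1)
  [Wk] p2, p0 ⊢ (p3 ∨ p2)
    [∨I₂] p2 ⊢ (p3 ∨ p2)
      [Ax] p2 ⊢ p2

Result: YES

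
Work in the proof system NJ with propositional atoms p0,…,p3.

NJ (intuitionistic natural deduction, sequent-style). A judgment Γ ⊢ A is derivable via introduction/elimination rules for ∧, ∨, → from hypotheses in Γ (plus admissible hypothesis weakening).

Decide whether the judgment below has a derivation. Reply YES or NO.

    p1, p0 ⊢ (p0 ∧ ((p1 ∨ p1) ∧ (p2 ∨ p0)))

Proof tree:
[∧I] p1, p0 ⊢ (p0 ∧ ((p1 ∨ p1) ∧ (p2 ∨ p0)))
  [Ax] p0 ⊢ p0
  [∧I] p1, p0 ⊢ ((p1 ∨ p1) ∧ (p2 ∨ p0))
    [∨I₁] p1 ⊢ (p1 ∨ p1)
      [Ax] p1 ⊢ p1
    [∨I₂] p0 ⊢ (p2 ∨ p0)
      [Ax] p0 ⊢ p0

Result: YES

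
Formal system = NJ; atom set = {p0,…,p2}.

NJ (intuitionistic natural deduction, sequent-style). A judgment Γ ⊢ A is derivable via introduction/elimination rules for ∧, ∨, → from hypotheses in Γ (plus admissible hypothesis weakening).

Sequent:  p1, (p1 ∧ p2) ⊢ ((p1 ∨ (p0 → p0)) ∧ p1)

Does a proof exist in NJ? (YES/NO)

Derivation trace:
[∧I] p1, (p1 ∧ p2) ⊢ ((p1 ∨ (p0 → p0)) ∧ p1)
  [∨I₂] (p1 ∧ p2) ⊢ (p1 ∨ (p0 → p0))
    [Wk] (p1 ∧ p2) ⊢ (p0 → p0)
      [→I]  ⊢ (p0 → p0)
        [Ax] p0 ⊢ p0
  [Ax] p1 ⊢ p1

Result: YES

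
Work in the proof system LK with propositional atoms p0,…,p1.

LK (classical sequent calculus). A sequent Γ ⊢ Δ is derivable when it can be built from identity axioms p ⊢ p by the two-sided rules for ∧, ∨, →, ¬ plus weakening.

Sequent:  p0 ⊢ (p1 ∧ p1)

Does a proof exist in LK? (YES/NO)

Search for a countermodel by truth-table:
  v=00: Γ:[p0=F] Δ:[(p1 ∧ p1)=F] refutes=False
  v=01: Γ:[p0=F] Δ:[(p1 ∧ p1)=T] refutes=False
  v=10: Γ:[p0=T] Δ:[(p1 ∧ p1)=F] refutes=True  ← countermodel

Result: NO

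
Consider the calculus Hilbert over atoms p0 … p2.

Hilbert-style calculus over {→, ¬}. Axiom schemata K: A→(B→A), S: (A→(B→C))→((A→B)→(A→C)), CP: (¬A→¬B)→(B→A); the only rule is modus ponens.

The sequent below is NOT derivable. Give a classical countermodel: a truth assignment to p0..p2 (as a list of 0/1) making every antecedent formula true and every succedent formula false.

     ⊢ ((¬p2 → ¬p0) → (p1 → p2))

Search for a countermodel by truth-table:
  v=000: Γ:[] Δ:[((¬p2 → ¬p0) → (p1 → p2))=T] refutes=False
  v=001: Γ:[] Δ:[((¬p2 → ¬p0) → (p1 → p2))=T] refutes=False
  v=010: Γ:[] Δ:[((¬p2 → ¬p0) → (p1 → p2))=F] refutes=True  ← countermodel

Result: [0, 1, 0]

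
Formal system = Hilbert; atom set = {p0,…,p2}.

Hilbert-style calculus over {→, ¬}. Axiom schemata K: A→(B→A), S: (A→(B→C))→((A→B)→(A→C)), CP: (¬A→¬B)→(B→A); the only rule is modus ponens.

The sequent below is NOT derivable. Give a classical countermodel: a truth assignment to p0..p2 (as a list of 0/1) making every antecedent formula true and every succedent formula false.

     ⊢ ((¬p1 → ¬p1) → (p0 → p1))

Search for a countermodel by truth-table:
  v=000: Γ:[] Δ:[((¬p1 → ¬p1) → (p0 → p1))=T] refutes=False
  v=001: Γ:[] Δ:[((¬p1 → ¬p1) → (p0 → p1))=T] refutes=False
  v=010: Γ:[] Δ:[((¬p1 → ¬p1) → (p0 → p1))=T] refutes=False
  v=011: Γ:[] Δ:[((¬p1 → ¬p1) → (p0 → p1))=T] refutes=False
  v=100: Γ:[] Δ:[((¬p1 → ¬p1) → (p0 → p1))=F] refutes=True  ← countermodel

Result: [1, 0, 0]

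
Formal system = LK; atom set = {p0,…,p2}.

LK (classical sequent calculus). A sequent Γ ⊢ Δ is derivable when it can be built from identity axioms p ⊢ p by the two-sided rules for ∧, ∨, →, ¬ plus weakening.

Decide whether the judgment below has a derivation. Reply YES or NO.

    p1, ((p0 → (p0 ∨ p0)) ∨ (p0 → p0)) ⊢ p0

Enumerate valuations to refute Γ ⊢ Δ:
  v=000: Γ:[p1=F, ((p0 → (p0 ∨ p0)) ∨ (p0 → p0))=T] Δ:[p0=F] refutes=False
  v=001: Γ:[p1=F, ((p0 → (p0 ∨ p0)) ∨ (p0 → p0))=T] Δ:[p0=F] refutes=False
  v=010: Γ:[p1=T, ((p0 → (p0 ∨ p0)) ∨ (p0 → p0))=T] Δ:[p0=F] refutes=True  ← countermodel

Result: NO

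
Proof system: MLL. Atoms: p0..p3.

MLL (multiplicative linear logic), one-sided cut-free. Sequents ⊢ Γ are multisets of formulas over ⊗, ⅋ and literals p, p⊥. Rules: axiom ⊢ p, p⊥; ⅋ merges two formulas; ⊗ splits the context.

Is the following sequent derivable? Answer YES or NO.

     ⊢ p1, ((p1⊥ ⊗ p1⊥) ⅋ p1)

Derivation (root first):
[⅋]  ⊢ p1, ((p1⊥ ⊗ p1⊥) ⅋ p1)
  [⊗]  ⊢ p1, p1, (p1⊥ ⊗ p1⊥)
    [Ax]  ⊢ p1, p1⊥
    [Ax]  ⊢ p1, p1⊥

Result: YES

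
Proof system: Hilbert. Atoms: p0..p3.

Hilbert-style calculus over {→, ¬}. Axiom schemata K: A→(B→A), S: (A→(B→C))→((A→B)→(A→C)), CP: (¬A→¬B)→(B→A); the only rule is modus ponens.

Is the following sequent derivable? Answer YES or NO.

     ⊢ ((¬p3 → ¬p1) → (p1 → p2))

Enumerate valuations to refute Γ ⊢ Δ:
  v=0000: Γ:[] Δ:[((¬p3 → ¬p1) → (p1 → p2))=T] refutes=False
  v=0001: Γ:[] Δ:[((¬p3 → ¬p1) → (p1 → p2))=T] refutes=False
  v=0010: Γ:[] Δ:[((¬p3 → ¬p1) → (p1 → p2))=T] refutes=False
  v=0011: Γ:[] Δ:[((¬p3 → ¬p1) → (p1 → p2))=T] refutes=False
  v=0100: Γ:[] Δ:[((¬p3 → ¬p1) → (p1 → p2))=T] refutes=False
  v=0101: Γ:[] Δ:[((¬p3 → ¬p1) → (p1 → p2))=F] refutes=True  ← countermodel

Result: NO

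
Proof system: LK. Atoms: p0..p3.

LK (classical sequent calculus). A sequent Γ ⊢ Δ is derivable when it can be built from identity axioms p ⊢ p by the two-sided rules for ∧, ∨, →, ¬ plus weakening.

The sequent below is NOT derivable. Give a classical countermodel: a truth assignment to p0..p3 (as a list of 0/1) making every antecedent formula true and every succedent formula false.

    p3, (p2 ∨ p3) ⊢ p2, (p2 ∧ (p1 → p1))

Enumerate valuations to refute Γ ⊢ Δ:
  v=0000: Γ:[p3=F, (p2 ∨ p3)=F] Δ:[p2=F, (p2 ∧ (p1 → p1))=F] refutes=False
  v=0001: Γ:[p3=T, (p2 ∨ p3)=T] Δ:[p2=F, (p2 ∧ (p1 → p1))=F] refutes=True  ← countermodel

Result: [0, 0, 0, 1]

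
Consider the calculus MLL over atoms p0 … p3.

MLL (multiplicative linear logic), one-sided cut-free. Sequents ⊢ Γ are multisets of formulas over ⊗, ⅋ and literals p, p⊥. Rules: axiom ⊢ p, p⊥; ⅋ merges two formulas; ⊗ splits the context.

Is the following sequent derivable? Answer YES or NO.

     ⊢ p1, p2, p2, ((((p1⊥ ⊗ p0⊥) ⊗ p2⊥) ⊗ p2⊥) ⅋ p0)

Proof tree:
[⅋]  ⊢ p1, p2, p2, ((((p1⊥ ⊗ p0⊥) ⊗ p2⊥) ⊗ p2⊥) ⅋ p0)
  [⊗]  ⊢ p1, p0, p2, p2, (((p1⊥ ⊗ p0⊥) ⊗ p2⊥) ⊗ p2⊥)
    [⊗]  ⊢ p1, p0, p2, ((p1⊥ ⊗ p0⊥) ⊗ p2⊥)
      [⊗]  ⊢ p1, p0, (p1⊥ ⊗ p0⊥)
        [Ax]  ⊢ p1, p1⊥
        [Ax]  ⊢ p0, p0⊥
      [Ax]  ⊢ p2, p2⊥
    [Ax]  ⊢ p2, p2⊥

Result: YES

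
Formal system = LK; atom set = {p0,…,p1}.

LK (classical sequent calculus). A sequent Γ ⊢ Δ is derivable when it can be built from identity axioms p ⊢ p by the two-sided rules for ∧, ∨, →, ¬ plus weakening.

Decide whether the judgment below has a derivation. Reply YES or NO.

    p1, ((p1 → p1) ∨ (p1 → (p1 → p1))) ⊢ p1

Proof tree:
[∨L] p1, ((p1 → p1) ∨ (p1 → (p1 → p1))) ⊢ p1
  [→L] p1, (p1 → p1) ⊢ p1
    [Ax] p1 ⊢ p1
    [Ax] p1 ⊢ p1
  [→L] p1, (p1 → (p1 → p1)) ⊢ p1
    [Ax] p1 ⊢ p1
    [→L] p1, (p1 → p1) ⊢ p1
      [Ax] p1 ⊢ p1
      [Ax] p1 ⊢ p1

Result: YES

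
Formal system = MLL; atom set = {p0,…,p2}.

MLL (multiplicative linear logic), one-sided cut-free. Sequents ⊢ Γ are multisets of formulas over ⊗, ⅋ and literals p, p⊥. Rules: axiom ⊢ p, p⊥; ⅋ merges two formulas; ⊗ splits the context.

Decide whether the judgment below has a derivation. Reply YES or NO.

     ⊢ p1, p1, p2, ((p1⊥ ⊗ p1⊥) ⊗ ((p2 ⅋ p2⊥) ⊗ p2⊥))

Proof tree:
[⊗]  ⊢ p1, p1, p2, ((p1⊥ ⊗ p1⊥) ⊗ ((p2 ⅋ p2⊥) ⊗ p2⊥))
  [⊗]  ⊢ p1, p1, (p1⊥ ⊗ p1⊥)
    [Ax]  ⊢ p1, p1⊥
    [Ax]  ⊢ p1, p1⊥
  [⊗]  ⊢ p2, ((p2 ⅋ p2⊥) ⊗ p2⊥)
    [⅋]  ⊢ (p2 ⅋ p2⊥)
      [Ax]  ⊢ p2, p2⊥
    [Ax]  ⊢ p2, p2⊥

Result: YES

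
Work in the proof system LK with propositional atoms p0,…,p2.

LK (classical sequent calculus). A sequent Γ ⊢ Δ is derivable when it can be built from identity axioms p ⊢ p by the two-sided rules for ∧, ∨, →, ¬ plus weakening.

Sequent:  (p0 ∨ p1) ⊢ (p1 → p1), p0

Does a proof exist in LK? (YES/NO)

Derivation (root first):
[∨L] (p0 ∨ p1) ⊢ (p1 → p1), p0
  [Ax] p0 ⊢ p0
  [WL] p1 ⊢ (p1 → p1)
    [→R]  ⊢ (p1 → p1)
      [Ax] p1 ⊢ p1

Result: YES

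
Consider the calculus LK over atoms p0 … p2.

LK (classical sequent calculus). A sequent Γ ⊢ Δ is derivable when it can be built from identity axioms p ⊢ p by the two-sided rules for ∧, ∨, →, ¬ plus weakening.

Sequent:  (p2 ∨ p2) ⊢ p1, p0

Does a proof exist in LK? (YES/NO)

Truth-table refutation:
  v=000: Γ:[(p2 ∨ p2)=F] Δ:[p1=F, p0=F] refutes=False
  v=001: Γ:[(p2 ∨ p2)=T] Δ:[p1=F, p0=F] refutes=True  ← countermodel

Result: NO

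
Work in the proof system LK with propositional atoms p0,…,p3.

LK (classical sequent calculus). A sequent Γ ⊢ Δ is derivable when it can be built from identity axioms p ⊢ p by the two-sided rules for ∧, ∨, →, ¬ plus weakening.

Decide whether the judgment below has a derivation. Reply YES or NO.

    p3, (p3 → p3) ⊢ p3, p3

Derivation (root first):
[WR] p3, (p3 → p3) ⊢ p3, p3
  [→L] p3, (p3 → p3) ⊢ p3
    [Ax] p3 ⊢ p3
    [Ax] p3 ⊢ p3

Result: YES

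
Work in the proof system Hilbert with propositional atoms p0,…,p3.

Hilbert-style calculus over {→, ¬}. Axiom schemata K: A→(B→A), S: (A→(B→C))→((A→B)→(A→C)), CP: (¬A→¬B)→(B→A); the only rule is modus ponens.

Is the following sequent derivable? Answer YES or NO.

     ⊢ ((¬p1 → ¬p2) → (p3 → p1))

Enumerate valuations to refute Γ ⊢ Δ:
  v=0000: Γ:[] Δ:[((¬p1 → ¬p2) → (p3 → p1))=T] refutes=False
  v=0001: Γ:[] Δ:[((¬p1 → ¬p2) → (p3 → p1))=F] refutes=True  ← countermodel

Result: NO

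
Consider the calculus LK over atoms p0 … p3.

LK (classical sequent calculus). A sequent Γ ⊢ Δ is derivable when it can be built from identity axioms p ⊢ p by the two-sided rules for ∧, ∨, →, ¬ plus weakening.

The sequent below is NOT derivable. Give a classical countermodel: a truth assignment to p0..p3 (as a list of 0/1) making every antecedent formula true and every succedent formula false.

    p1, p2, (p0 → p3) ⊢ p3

Enumerate valuations to refute Γ ⊢ Δ:
  v=0000: Γ:[p1=F, p2=F, (p0 → p3)=T] Δ:[p3=F] refutes=False
  v=0001: Γ:[p1=F, p2=F, (p0 → p3)=T] Δ:[p3=T] refutes=False
  v=0010: Γ:[p1=F, p2=T, (p0 → p3)=T] Δ:[p3=F] refutes=False
  v=0011: Γ:[p1=F, p2=T, (p0 → p3)=T] Δ:[p3=T] refutes=False
  v=0100: Γ:[p1=T, p2=F, (p0 → p3)=T] Δ:[p3=F] refutes=False
  v=0101: Γ:[p1=T, p2=F, (p0 → p3)=T] Δ:[p3=T] refutes=False
  v=0110: Γ:[p1=T, p2=T, (p0 → p3)=T] Δ:[p3=F] refutes=True  ← countermodel

Result: [0, 1, 1, 0]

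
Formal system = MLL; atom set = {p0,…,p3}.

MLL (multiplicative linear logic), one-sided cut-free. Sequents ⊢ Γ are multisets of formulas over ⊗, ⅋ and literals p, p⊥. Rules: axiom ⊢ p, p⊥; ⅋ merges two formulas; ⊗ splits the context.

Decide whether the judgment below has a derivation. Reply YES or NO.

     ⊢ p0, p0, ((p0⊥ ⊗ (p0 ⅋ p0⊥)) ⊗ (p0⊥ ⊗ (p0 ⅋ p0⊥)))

Proof tree:
[⊗]  ⊢ p0, p0, ((p0⊥ ⊗ (p0 ⅋ p0⊥)) ⊗ (p0⊥ ⊗ (p0 ⅋ p0⊥)))
  [⊗]  ⊢ p0, (p0⊥ ⊗ (p0 ⅋ p0⊥))
    [Ax]  ⊢ p0, p0⊥
    [⅋]  ⊢ (p0 ⅋ p0⊥)
      [Ax]  ⊢ p0, p0⊥
  [⊗]  ⊢ p0, (p0⊥ ⊗ (p0 ⅋ p0⊥))
    [Ax]  ⊢ p0, p0⊥
    [⅋]  ⊢ (p0 ⅋ p0⊥)
      [Ax]  ⊢ p0, p0⊥

Result: YES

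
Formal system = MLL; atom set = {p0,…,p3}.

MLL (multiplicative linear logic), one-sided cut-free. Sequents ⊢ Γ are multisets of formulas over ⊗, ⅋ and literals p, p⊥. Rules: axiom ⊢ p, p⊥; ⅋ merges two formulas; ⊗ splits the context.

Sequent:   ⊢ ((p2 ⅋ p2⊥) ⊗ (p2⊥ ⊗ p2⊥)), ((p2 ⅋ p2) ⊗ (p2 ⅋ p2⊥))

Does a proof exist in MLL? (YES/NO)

Proof tree:
[⊗]  ⊢ ((p2 ⅋ p2⊥) ⊗ (p2⊥ ⊗ p2⊥)), ((p2 ⅋ p2) ⊗ (p2 ⅋ p2⊥))
  [⅋]  ⊢ ((p2 ⅋ p2⊥) ⊗ (p2⊥ ⊗ p2⊥)), (p2 ⅋ p2)
    [⊗]  ⊢ p2, p2, ((p2 ⅋ p2⊥) ⊗ (p2⊥ ⊗ p2⊥))
      [⅋]  ⊢ (p2 ⅋ p2⊥)
        [Ax]  ⊢ p2, p2⊥
      [⊗]  ⊢ p2, p2, (p2⊥ ⊗ p2⊥)
        [Ax]  ⊢ p2, p2⊥
        [Ax]  ⊢ p2, p2⊥
  [⅋]  ⊢ (p2 ⅋ p2⊥)
    [Ax]  ⊢ p2, p2⊥

Result: YES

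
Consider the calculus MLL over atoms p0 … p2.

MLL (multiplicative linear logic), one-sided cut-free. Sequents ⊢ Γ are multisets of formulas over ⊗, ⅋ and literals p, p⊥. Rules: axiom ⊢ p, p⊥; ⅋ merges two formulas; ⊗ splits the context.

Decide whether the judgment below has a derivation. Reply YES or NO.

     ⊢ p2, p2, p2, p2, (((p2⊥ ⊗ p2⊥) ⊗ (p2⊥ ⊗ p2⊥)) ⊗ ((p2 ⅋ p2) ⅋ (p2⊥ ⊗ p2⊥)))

Proof tree:
[⊗]  ⊢ p2, p2, p2, p2, (((p2⊥ ⊗ p2⊥) ⊗ (p2⊥ ⊗ p2⊥)) ⊗ ((p2 ⅋ p2) ⅋ (p2⊥ ⊗ p2⊥)))
  [⊗]  ⊢ p2, p2, p2, p2, ((p2⊥ ⊗ p2⊥) ⊗ (p2⊥ ⊗ p2⊥))
    [⊗]  ⊢ p2, p2, (p2⊥ ⊗ p2⊥)
      [Ax]  ⊢ p2, p2⊥
      [Ax]  ⊢ p2, p2⊥
    [⊗]  ⊢ p2, p2, (p2⊥ ⊗ p2⊥)
      [Ax]  ⊢ p2, p2⊥
      [Ax]  ⊢ p2, p2⊥
  [⅋]  ⊢ ((p2 ⅋ p2) ⅋ (p2⊥ ⊗ p2⊥))
    [⅋]  ⊢ (p2⊥ ⊗ p2⊥), (p2 ⅋ p2)
      [⊗]  ⊢ p2, p2, (p2⊥ ⊗ p2⊥)
        [Ax]  ⊢ p2, p2⊥
        [Ax]  ⊢ p2, p2⊥

Result: YES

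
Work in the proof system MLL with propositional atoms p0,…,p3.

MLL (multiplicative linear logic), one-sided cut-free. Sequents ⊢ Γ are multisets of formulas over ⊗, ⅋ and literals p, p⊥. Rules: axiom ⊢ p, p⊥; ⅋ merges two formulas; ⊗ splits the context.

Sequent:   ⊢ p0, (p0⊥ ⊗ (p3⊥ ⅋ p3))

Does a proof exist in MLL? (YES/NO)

Derivation (root first):
[⊗]  ⊢ p0, (p0⊥ ⊗ (p3⊥ ⅋ p3))
  [Ax]  ⊢ p0, p0⊥
  [⅋]  ⊢ (p3⊥ ⅋ p3)
    [Ax]  ⊢ p3, p3⊥

Result: YES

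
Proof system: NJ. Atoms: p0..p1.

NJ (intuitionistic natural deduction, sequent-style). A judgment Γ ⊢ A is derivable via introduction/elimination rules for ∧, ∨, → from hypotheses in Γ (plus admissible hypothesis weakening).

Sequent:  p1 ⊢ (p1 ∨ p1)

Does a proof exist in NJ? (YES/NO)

Proof tree:
[∨I₂] p1 ⊢ (p1 ∨ p1)
  [→E] p1 ⊢ p1
    [→I]  ⊢ (p1 → p1)
      [Ax] p1 ⊢ p1
    [Ax] p1 ⊢ p1

Result: YES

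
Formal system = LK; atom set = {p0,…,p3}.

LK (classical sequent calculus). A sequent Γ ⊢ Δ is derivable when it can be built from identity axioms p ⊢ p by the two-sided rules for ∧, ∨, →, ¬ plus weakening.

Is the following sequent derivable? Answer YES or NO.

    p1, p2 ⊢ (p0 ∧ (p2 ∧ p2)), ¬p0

Proof tree:
[¬R] p1, p2 ⊢ (p0 ∧ (p2 ∧ p2)), ¬p0
  [∧R] p1, p2, p0 ⊢ (p0 ∧ (p2 ∧ p2))
    [WL] p0, p1 ⊢ p0
      [Ax] p0 ⊢ p0
    [∧R] p2 ⊢ (p2 ∧ p2)
      [Ax] p2 ⊢ p2
      [Ax] p2 ⊢ p2

Result: YES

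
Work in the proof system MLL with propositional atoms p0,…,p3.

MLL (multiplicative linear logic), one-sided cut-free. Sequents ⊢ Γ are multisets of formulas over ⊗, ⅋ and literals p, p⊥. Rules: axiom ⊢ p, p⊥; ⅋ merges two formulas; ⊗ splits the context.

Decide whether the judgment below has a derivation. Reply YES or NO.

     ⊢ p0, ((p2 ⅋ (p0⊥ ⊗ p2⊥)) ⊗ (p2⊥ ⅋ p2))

Derivation trace:
[⊗]  ⊢ p0, ((p2 ⅋ (p0⊥ ⊗ p2⊥)) ⊗ (p2⊥ ⅋ p2))
  [⅋]  ⊢ p0, (p2 ⅋ (p0⊥ ⊗ p2⊥))
    [⊗]  ⊢ p0, p2, (p0⊥ ⊗ p2⊥)
      [Ax]  ⊢ p0, p0⊥
      [Ax]  ⊢ p2, p2⊥
  [⅋]  ⊢ (p2⊥ ⅋ p2)
    [Ax]  ⊢ p2, p2⊥

Result: YES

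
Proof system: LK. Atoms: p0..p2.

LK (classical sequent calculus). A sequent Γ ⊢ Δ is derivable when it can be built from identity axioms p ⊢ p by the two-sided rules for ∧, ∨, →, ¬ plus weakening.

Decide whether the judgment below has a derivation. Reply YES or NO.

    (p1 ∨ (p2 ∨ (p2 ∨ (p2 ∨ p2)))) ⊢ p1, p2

Derivation trace:
[∨L] (p1 ∨ (p2 ∨ (p2 ∨ (p2 ∨ p2)))) ⊢ p1, p2
  [Ax] p1 ⊢ p1
  [∨L] (p2 ∨ (p2 ∨ (p2 ∨ p2))) ⊢ p2
    [Ax] p2 ⊢ p2
    [∨L] (p2 ∨ (p2 ∨ p2)) ⊢ p2
      [Ax] p2 ⊢ p2
      [∨L] (p2 ∨ p2) ⊢ p2
        [Ax] p2 ⊢ p2
        [Ax] p2 ⊢ p2

Result: YES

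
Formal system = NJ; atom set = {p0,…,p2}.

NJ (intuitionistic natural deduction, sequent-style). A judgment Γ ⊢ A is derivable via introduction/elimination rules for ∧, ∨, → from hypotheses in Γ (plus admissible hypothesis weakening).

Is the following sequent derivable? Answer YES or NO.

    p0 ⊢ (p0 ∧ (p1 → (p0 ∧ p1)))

Derivation trace:
[∧I] p0 ⊢ (p0 ∧ (p1 → (p0 ∧ p1)))
  [Ax] p0 ⊢ p0
  [→I] p0 ⊢ (p1 → (p0 ∧ p1))
    [∧I] p1, p0 ⊢ (p0 ∧ p1)
      [Ax] p0 ⊢ p0
      [Ax] p1 ⊢ p1

Result: YES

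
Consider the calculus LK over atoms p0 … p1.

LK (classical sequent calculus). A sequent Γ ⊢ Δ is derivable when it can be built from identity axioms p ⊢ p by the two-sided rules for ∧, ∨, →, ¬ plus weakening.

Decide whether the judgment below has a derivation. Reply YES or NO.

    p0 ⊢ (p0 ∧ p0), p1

Derivation trace:
[WR] p0 ⊢ (p0 ∧ p0), p1
  [∧R] p0 ⊢ (p0 ∧ p0)
    [Ax] p0 ⊢ p0
    [Ax] p0 ⊢ p0

Result: YES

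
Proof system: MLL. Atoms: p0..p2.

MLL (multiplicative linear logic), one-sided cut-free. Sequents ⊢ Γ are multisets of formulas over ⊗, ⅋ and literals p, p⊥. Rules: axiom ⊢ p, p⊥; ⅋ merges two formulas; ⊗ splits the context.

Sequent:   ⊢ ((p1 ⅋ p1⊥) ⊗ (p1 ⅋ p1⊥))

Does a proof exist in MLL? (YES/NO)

Derivation (root first):
[⊗]  ⊢ ((p1 ⅋ p1⊥) ⊗ (p1 ⅋ p1⊥))
  [⅋]  ⊢ (p1 ⅋ p1⊥)
    [Ax]  ⊢ p1, p1⊥
  [⅋]  ⊢ (p1 ⅋ p1⊥)
    [Ax]  ⊢ p1, p1⊥

Result: YES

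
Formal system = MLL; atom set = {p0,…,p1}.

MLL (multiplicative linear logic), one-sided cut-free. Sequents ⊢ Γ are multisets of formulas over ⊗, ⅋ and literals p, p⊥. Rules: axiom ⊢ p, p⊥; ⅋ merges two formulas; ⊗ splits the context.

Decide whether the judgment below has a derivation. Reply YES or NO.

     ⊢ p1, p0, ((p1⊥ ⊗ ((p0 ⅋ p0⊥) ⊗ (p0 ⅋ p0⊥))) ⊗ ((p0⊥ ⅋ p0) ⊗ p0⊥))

Derivation trace:
[⊗]  ⊢ p1, p0, ((p1⊥ ⊗ ((p0 ⅋ p0⊥) ⊗ (p0 ⅋ p0⊥))) ⊗ ((p0⊥ ⅋ p0) ⊗ p0⊥))
  [⊗]  ⊢ p1, (p1⊥ ⊗ ((p0 ⅋ p0⊥) ⊗ (p0 ⅋ p0⊥)))
    [Ax]  ⊢ p1, p1⊥
    [⊗]  ⊢ ((p0 ⅋ p0⊥) ⊗ (p0 ⅋ p0⊥))
      [⅋]  ⊢ (p0 ⅋ p0⊥)
        [Ax]  ⊢ p0, p0⊥
      [⅋]  ⊢ (p0 ⅋ p0⊥)
        [Ax]  ⊢ p0, p0⊥
  [⊗]  ⊢ p0, ((p0⊥ ⅋ p0) ⊗ p0⊥)
    [⅋]  ⊢ (p0⊥ ⅋ p0)
      [Ax]  ⊢ p0, p0⊥
    [Ax]  ⊢ p0, p0⊥

Result: YES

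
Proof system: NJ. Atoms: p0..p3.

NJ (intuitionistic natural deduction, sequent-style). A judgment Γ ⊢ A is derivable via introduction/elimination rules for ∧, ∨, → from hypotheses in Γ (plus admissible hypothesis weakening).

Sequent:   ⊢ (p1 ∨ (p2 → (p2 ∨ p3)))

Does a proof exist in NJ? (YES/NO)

Derivation trace:
[∨I₂]  ⊢ (p1 ∨ (p2 → (p2 ∨ p3)))
  [→I]  ⊢ (p2 → (p2 ∨ p3))
    [∨I₁] p2 ⊢ (p2 ∨ p3)
      [Ax] p2 ⊢ p2

Result: YES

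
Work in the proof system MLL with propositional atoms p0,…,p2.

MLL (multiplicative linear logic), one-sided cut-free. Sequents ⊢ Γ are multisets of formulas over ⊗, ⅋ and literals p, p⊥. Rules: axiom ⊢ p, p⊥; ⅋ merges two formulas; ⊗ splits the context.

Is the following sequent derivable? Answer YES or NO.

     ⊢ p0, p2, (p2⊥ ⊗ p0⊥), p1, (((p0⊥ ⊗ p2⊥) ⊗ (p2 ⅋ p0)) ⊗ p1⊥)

Derivation (root first):
[⊗]  ⊢ p0, p2, (p2⊥ ⊗ p0⊥), p1, (((p0⊥ ⊗ p2⊥) ⊗ (p2 ⅋ p0)) ⊗ p1⊥)
  [⊗]  ⊢ p0, p2, (p2⊥ ⊗ p0⊥), ((p0⊥ ⊗ p2⊥) ⊗ (p2 ⅋ p0))
    [⊗]  ⊢ p0, p2, (p0⊥ ⊗ p2⊥)
      [Ax]  ⊢ p0, p0⊥
      [Ax]  ⊢ p2, p2⊥
    [⅋]  ⊢ (p2⊥ ⊗ p0⊥), (p2 ⅋ p0)
      [⊗]  ⊢ p2, p0, (p2⊥ ⊗ p0⊥)
        [Ax]  ⊢ p2, p2⊥
        [Ax]  ⊢ p0, p0⊥
  [Ax]  ⊢ p1, p1⊥

Result: YES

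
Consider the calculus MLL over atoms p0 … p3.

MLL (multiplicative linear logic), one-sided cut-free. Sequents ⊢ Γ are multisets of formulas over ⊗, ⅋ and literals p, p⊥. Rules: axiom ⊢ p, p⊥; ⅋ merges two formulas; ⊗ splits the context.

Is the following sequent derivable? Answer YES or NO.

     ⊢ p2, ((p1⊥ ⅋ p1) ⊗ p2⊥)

Proof tree:
[⊗]  ⊢ p2, ((p1⊥ ⅋ p1) ⊗ p2⊥)
  [⅋]  ⊢ (p1⊥ ⅋ p1)
    [Ax]  ⊢ p1, p1⊥
  [Ax]  ⊢ p2, p2⊥

Result: YES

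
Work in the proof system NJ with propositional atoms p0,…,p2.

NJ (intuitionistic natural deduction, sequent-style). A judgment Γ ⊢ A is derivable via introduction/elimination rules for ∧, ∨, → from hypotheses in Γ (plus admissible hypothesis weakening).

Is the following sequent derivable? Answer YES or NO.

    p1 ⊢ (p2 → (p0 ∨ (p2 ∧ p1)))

Proof tree:
[→I] p1 ⊢ (p2 → (p0 ∨ (p2 ∧ p1)))
  [∨I₂] p1, p2 ⊢ (p0 ∨ (p2 ∧ p1))
    [∧I] p1, p2 ⊢ (p2 ∧ p1)
      [Ax] p2 ⊢ p2
      [Ax] p1 ⊢ p1

Result: YES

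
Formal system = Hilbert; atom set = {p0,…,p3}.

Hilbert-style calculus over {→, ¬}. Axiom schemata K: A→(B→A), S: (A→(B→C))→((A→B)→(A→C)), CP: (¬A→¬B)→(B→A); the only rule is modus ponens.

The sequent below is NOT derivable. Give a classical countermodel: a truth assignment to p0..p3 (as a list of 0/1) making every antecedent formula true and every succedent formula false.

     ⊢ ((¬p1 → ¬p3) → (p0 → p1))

Search for a countermodel by truth-table:
  v=0000: Γ:[] Δ:[((¬p1 → ¬p3) → (p0 → p1))=T] refutes=False
  v=0001: Γ:[] Δ:[((¬p1 → ¬p3) → (p0 → p1))=T] refutes=False
  v=0010: Γ:[] Δ:[((¬p1 → ¬p3) → (p0 → p1))=T] refutes=False
  v=0011: Γ:[] Δ:[((¬p1 → ¬p3) → (p0 → p1))=T] refutes=False
  v=0100: Γ:[] Δ:[((¬p1 → ¬p3) → (p0 → p1))=T] refutes=False
  v=0101: Γ:[] Δ:[((¬p1 → ¬p3) → (p0 → p1))=T] refutes=False
  v=0110: Γ:[] Δ:[((¬p1 → ¬p3) → (p0 → p1))=T] refutes=False
  v=0111: Γ:[] Δ:[((¬p1 → ¬p3) → (p0 → p1))=T] refutes=False
  v=1000: Γ:[] Δ:[((¬p1 → ¬p3) → (p0 → p1))=F] refutes=True  ← countermodel

Result: [1, 0, 0, 0]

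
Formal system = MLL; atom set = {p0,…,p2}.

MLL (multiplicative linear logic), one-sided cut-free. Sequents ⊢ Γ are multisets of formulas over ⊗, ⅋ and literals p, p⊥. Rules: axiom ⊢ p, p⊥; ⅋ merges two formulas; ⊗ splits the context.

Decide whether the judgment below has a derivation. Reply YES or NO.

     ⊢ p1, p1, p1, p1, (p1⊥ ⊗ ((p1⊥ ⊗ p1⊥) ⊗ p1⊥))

Derivation trace:
[⊗]  ⊢ p1, p1, p1, p1, (p1⊥ ⊗ ((p1⊥ ⊗ p1⊥) ⊗ p1⊥))
  [Ax]  ⊢ p1, p1⊥
  [⊗]  ⊢ p1, p1, p1, ((p1⊥ ⊗ p1⊥) ⊗ p1⊥)
    [⊗]  ⊢ p1, p1, (p1⊥ ⊗ p1⊥)
      [Ax]  ⊢ p1, p1⊥
      [Ax]  ⊢ p1, p1⊥
    [Ax]  ⊢ p1, p1⊥

Result: YES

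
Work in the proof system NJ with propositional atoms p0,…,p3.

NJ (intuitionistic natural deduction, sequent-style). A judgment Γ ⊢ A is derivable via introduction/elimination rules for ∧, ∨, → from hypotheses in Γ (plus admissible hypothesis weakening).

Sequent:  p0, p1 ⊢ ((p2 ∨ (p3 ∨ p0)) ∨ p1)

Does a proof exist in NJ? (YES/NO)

Derivation trace:
[∨I₁] p0, p1 ⊢ ((p2 ∨ (p3 ∨ p0)) ∨ p1)
  [∨I₂] p0, p1 ⊢ (p2 ∨ (p3 ∨ p0))
    [∨I₂] p0, p1 ⊢ (p3 ∨ p0)
      [Wk] p0, p1 ⊢ p0
        [Ax] p0 ⊢ p0

Result: YES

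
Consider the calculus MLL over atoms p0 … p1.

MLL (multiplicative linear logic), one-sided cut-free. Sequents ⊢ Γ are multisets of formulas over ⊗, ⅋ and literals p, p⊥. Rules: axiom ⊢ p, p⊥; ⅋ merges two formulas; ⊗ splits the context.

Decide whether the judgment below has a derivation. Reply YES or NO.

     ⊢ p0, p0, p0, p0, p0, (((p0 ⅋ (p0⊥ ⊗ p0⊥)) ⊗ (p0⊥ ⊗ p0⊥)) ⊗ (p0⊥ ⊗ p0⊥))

Proof tree:
[⊗]  ⊢ p0, p0, p0, p0, p0, (((p0 ⅋ (p0⊥ ⊗ p0⊥)) ⊗ (p0⊥ ⊗ p0⊥)) ⊗ (p0⊥ ⊗ p0⊥))
  [⊗]  ⊢ p0, p0, p0, ((p0 ⅋ (p0⊥ ⊗ p0⊥)) ⊗ (p0⊥ ⊗ p0⊥))
    [⅋]  ⊢ p0, (p0 ⅋ (p0⊥ ⊗ p0⊥))
      [⊗]  ⊢ p0, p0, (p0⊥ ⊗ p0⊥)
        [Ax]  ⊢ p0, p0⊥
        [Ax]  ⊢ p0, p0⊥
    [⊗]  ⊢ p0, p0, (p0⊥ ⊗ p0⊥)
      [Ax]  ⊢ p0, p0⊥
      [Ax]  ⊢ p0, p0⊥
  [⊗]  ⊢ p0, p0, (p0⊥ ⊗ p0⊥)
    [Ax]  ⊢ p0, p0⊥
    [Ax]  ⊢ p0, p0⊥

Result: YES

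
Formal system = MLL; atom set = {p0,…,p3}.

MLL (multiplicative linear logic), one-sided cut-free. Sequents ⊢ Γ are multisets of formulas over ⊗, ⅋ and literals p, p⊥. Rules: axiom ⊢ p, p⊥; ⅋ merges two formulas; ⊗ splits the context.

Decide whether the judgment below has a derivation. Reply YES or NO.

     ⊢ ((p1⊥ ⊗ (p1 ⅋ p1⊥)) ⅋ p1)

Derivation (root first):
[⅋]  ⊢ ((p1⊥ ⊗ (p1 ⅋ p1⊥)) ⅋ p1)
  [⊗]  ⊢ p1, (p1⊥ ⊗ (p1 ⅋ p1⊥))
    [Ax]  ⊢ p1, p1⊥
    [⅋]  ⊢ (p1 ⅋ p1⊥)
      [Ax]  ⊢ p1, p1⊥

Result: YES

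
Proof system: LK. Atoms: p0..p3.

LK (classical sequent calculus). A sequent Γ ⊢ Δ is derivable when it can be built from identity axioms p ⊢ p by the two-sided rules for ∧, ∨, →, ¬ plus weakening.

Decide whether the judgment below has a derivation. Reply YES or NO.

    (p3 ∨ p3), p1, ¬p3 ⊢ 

Derivation (root first):
[¬L] (p3 ∨ p3), p1, ¬p3 ⊢ 
  [WL] (p3 ∨ p3), p1 ⊢ p3
    [∨L] (p3 ∨ p3) ⊢ p3
      [Ax] p3 ⊢ p3
      [Ax] p3 ⊢ p3

Result: YES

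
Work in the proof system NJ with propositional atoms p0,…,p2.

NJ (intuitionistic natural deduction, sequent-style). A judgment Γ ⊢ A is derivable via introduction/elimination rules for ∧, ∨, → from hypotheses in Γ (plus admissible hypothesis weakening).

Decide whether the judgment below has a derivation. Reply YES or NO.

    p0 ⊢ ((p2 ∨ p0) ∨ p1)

Derivation trace:
[∨I₁] p0 ⊢ ((p2 ∨ p0) ∨ p1)
  [∨I₂] p0 ⊢ (p2 ∨ p0)
    [Ax] p0 ⊢ p0

Result: YES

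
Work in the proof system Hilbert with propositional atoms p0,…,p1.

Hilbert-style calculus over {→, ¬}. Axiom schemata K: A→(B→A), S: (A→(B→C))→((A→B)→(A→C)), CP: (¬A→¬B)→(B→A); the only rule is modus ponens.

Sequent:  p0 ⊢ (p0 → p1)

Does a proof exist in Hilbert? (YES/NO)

Search for a countermodel by truth-table:
  v=00: Γ:[p0=F] Δ:[(p0 → p1)=T] refutes=False
  v=01: Γ:[p0=F] Δ:[(p0 → p1)=T] refutes=False
  v=10: Γ:[p0=T] Δ:[(p0 → p1)=F] refutes=True  ← countermodel

Result: NO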